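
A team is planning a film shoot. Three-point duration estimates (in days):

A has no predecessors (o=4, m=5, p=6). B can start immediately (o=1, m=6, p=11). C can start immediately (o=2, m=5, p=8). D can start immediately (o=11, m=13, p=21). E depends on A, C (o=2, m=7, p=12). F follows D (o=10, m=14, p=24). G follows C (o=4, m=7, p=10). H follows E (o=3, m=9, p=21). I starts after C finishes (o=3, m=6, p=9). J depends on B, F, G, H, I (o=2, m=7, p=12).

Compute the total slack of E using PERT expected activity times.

te_A = (4 + 4·5 + 6)/6 = 30/6 = 5
te_B = (1 + 4·6 + 11)/6 = 36/6 = 6
te_C = (2 + 4·5 + 8)/6 = 30/6 = 5
te_D = (11 + 4·13 + 21)/6 = 84/6 = 14
te_E = (2 + 4·7 + 12)/6 = 42/6 = 7
te_F = (10 + 4·14 + 24)/6 = 90/6 = 15
te_G = (4 + 4·7 + 10)/6 = 42/6 = 7
te_H = (3 + 4·9 + 21)/6 = 60/6 = 10
te_I = (3 + 4·6 + 9)/6 = 36/6 = 6
te_J = (2 + 4·7 + 12)/6 = 42/6 = 7

Forward pass:
ES_A = 0; EF_A = 5
ES_B = 0; EF_B = 6
ES_C = 0; EF_C = 5
ES_D = 0; EF_D = 14
ES_E = max(EF_A=5, EF_C=5) = 5; EF_E = 5+7 = 12
ES_F = 14; EF_F = 14+15 = 29
ES_G = 5; EF_G = 5+7 = 12
ES_H = 12; EF_H = 12+10 = 22
ES_I = 5; EF_I = 5+6 = 11
ES_J = max(EF_B=6, EF_F=29, EF_G=12, EF_H=22, EF_I=11) = 29; EF_J = 29+7 = 36
Expected project duration μ = 36 days. Critical path: D → F → J.

Backward pass:
LF_J = 36; LS_J = 36−7 = 29
LF_I = LS_J = 29; LS_I = 29−6 = 23
LF_H = LS_J = 29; LS_H = 29−10 = 19
LF_G = LS_J = 29; LS_G = 29−7 = 22
LF_F = LS_J = 29; LS_F = 29−15 = 14
LF_E = LS_H = 19; LS_E = 19−7 = 12
LF_D = LS_F = 14; LS_D = 14−14 = 0
LF_C = min(LS_E=12, LS_G=22, LS_I=23) = 12; LS_C = 12−5 = 7
LF_B = LS_J = 29; LS_B = 29−6 = 23
LF_A = LS_E = 12; LS_A = 12−5 = 7
Slack_E = LS_E − ES_E = 12 − 5 = 7

7 days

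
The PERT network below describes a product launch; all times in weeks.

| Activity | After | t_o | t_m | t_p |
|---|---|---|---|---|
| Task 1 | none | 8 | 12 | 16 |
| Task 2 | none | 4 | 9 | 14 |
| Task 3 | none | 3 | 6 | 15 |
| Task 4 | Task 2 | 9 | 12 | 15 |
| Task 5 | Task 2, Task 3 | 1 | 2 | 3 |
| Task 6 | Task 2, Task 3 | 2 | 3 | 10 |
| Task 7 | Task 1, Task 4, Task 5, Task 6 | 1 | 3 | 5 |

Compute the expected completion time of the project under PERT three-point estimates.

te_Task 1 = (8 + 4·12 + 16)/6 = 72/6 = 12
te_Task 2 = (4 + 4·9 + 14)/6 = 54/6 = 9
te_Task 3 = (3 + 4·6 + 15)/6 = 42/6 = 7
te_Task 4 = (9 + 4·12 + 15)/6 = 72/6 = 12
te_Task 5 = (1 + 4·2 + 3)/6 = 12/6 = 2
te_Task 6 = (2 + 4·3 + 10)/6 = 24/6 = 4
te_Task 7 = (1 + 4·3 + 5)/6 = 18/6 = 3

Forward pass:
ES_Task 1 = 0; EF_Task 1 = 12
ES_Task 2 = 0; EF_Task 2 = 9
ES_Task 3 = 0; EF_Task 3 = 7
ES_Task 4 = 9; EF_Task 4 = 9+12 = 21
ES_Task 5 = max(EF_Task 2=9, EF_Task 3=7) = 9; EF_Task 5 = 9+2 = 11
ES_Task 6 = max(EF_Task 2=9, EF_Task 3=7) = 9; EF_Task 6 = 9+4 = 13
ES_Task 7 = max(EF_Task 1=12, EF_Task 4=21, EF_Task 5=11, EF_Task 6=13) = 21; EF_Task 7 = 21+3 = 24
Expected project duration μ = 24 weeks. Critical path: Task 2 → Task 4 → Task 7.

24 weeks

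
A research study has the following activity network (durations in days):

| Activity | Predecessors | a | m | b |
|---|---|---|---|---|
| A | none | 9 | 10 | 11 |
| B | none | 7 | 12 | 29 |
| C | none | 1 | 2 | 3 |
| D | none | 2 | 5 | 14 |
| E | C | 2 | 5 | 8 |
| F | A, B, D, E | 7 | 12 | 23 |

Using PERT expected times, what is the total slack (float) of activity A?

te_A = (9 + 4·10 + 11)/6 = 60/6 = 10
te_B = (7 + 4·12 + 29)/6 = 84/6 = 14
te_C = (1 + 4·2 + 3)/6 = 12/6 = 2
te_D = (2 + 4·5 + 14)/6 = 36/6 = 6
te_E = (2 + 4·5 + 8)/6 = 30/6 = 5
te_F = (7 + 4·12 + 23)/6 = 78/6 = 13

Forward pass:
ES_A = 0; EF_A = 10
ES_B = 0; EF_B = 14
ES_C = 0; EF_C = 2
ES_D = 0; EF_D = 6
ES_E = 2; EF_E = 2+5 = 7
ES_F = max(EF_A=10, EF_B=14, EF_D=6, EF_E=7) = 14; EF_F = 14+13 = 27
Expected project duration μ = 27 days. Critical path: B → F.

Backward pass:
LF_F = 27; LS_F = 27−13 = 14
LF_E = LS_F = 14; LS_E = 14−5 = 9
LF_D = LS_F = 14; LS_D = 14−6 = 8
LF_C = LS_E = 9; LS_C = 9−2 = 7
LF_B = LS_F = 14; LS_B = 14−14 = 0
LF_A = LS_F = 14; LS_A = 14−10 = 4
Slack_A = LS_A − ES_A = 4 − 0 = 4

4 days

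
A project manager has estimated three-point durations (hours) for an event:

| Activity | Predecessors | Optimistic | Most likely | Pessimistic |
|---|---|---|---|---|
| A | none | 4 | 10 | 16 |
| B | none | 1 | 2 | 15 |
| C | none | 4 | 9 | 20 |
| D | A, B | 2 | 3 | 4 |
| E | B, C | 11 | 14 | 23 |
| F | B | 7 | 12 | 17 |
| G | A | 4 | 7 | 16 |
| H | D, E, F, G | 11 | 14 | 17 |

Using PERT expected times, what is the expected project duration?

te_A = (4 + 4·10 + 16)/6 = 60/6 = 10
te_B = (1 + 4·2 + 15)/6 = 24/6 = 4
te_C = (4 + 4·9 + 20)/6 = 60/6 = 10
te_D = (2 + 4·3 + 4)/6 = 18/6 = 3
te_E = (11 + 4·14 + 23)/6 = 90/6 = 15
te_F = (7 + 4·12 + 17)/6 = 72/6 = 12
te_G = (4 + 4·7 + 16)/6 = 48/6 = 8
te_H = (11 + 4·14 + 17)/6 = 84/6 = 14

Forward pass:
ES_A = 0; EF_A = 10
ES_B = 0; EF_B = 4
ES_C = 0; EF_C = 10
ES_D = max(EF_A=10, EF_B=4) = 10; EF_D = 10+3 = 13
ES_E = max(EF_B=4, EF_C=10) = 10; EF_E = 10+15 = 25
ES_F = 4; EF_F = 4+12 = 16
ES_G = 10; EF_G = 10+8 = 18
ES_H = max(EF_D=13, EF_E=25, EF_F=16, EF_G=18) = 25; EF_H = 25+14 = 39
Expected project duration μ = 39 hours. Critical path: C → E → H.

39 hours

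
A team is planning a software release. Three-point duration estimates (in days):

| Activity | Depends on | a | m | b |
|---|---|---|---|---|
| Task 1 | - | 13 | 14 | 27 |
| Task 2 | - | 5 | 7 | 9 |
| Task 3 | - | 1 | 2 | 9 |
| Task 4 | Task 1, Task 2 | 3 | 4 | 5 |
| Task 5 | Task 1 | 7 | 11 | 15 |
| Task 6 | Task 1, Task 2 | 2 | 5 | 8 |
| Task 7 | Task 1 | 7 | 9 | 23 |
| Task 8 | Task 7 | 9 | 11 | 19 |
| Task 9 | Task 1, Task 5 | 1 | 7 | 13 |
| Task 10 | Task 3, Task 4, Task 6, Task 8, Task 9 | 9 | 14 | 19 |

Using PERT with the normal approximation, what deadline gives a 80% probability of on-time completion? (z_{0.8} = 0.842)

56.6 days

te_Task 1 = (13 + 4·14 + 27)/6 = 96/6 = 16; σ²_Task 1 = ((27−13)/6)² = 5.444
te_Task 2 = (5 + 4·7 + 9)/6 = 42/6 = 7; σ²_Task 2 = ((9−5)/6)² = 0.444
te_Task 3 = (1 + 4·2 + 9)/6 = 18/6 = 3; σ²_Task 3 = ((9−1)/6)² = 1.778
te_Task 4 = (3 + 4·4 + 5)/6 = 24/6 = 4; σ²_Task 4 = ((5−3)/6)² = 0.111
te_Task 5 = (7 + 4·11 + 15)/6 = 66/6 = 11; σ²_Task 5 = ((15−7)/6)² = 1.778
te_Task 6 = (2 + 4·5 + 8)/6 = 30/6 = 5; σ²_Task 6 = ((8−2)/6)² = 1.000
te_Task 7 = (7 + 4·9 + 23)/6 = 66/6 = 11; σ²_Task 7 = ((23−7)/6)² = 7.111
te_Task 8 = (9 + 4·11 + 19)/6 = 72/6 = 12; σ²_Task 8 = ((19−9)/6)² = 2.778
te_Task 9 = (1 + 4·7 + 13)/6 = 42/6 = 7; σ²_Task 9 = ((13−1)/6)² = 4.000
te_Task 10 = (9 + 4·14 + 19)/6 = 84/6 = 14; σ²_Task 10 = ((19−9)/6)² = 2.778

Forward pass:
ES_Task 1 = 0; EF_Task 1 = 16
ES_Task 2 = 0; EF_Task 2 = 7
ES_Task 3 = 0; EF_Task 3 = 3
ES_Task 4 = max(EF_Task 1=16, EF_Task 2=7) = 16; EF_Task 4 = 16+4 = 20
ES_Task 5 = 16; EF_Task 5 = 16+11 = 27
ES_Task 6 = max(EF_Task 1=16, EF_Task 2=7) = 16; EF_Task 6 = 16+5 = 21
ES_Task 7 = 16; EF_Task 7 = 16+11 = 27
ES_Task 8 = 27; EF_Task 8 = 27+12 = 39
ES_Task 9 = max(EF_Task 1=16, EF_Task 5=27) = 27; EF_Task 9 = 27+7 = 34
ES_Task 10 = max(EF_Task 3=3, EF_Task 4=20, EF_Task 6=21, EF_Task 8=39, EF_Task 9=34) = 39; EF_Task 10 = 39+14 = 53
Expected project duration μ = 53 days. Critical path: Task 1 → Task 7 → Task 8 → Task 10.

Variance along critical path = 5.444 + 7.111 + 2.778 + 2.778 = 18.111; σ = 4.256 days.
D = μ + z·σ = 53 + 0.842·4.256 = 56.6 days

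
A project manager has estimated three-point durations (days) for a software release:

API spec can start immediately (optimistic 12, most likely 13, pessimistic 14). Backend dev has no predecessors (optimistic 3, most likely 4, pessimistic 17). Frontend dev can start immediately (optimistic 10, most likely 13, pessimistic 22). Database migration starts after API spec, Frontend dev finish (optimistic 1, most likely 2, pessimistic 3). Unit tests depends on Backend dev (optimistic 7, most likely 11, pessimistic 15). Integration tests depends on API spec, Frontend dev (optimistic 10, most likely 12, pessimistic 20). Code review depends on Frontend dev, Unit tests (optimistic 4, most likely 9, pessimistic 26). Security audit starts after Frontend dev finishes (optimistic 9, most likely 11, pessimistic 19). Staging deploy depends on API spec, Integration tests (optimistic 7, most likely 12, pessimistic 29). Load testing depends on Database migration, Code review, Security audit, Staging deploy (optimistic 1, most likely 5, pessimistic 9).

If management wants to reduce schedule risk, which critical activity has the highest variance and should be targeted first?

Staging deploy

te_API spec = (12 + 4·13 + 14)/6 = 78/6 = 13; σ²_API spec = ((14−12)/6)² = 0.111
te_Backend dev = (3 + 4·4 + 17)/6 = 36/6 = 6; σ²_Backend dev = ((17−3)/6)² = 5.444
te_Frontend dev = (10 + 4·13 + 22)/6 = 84/6 = 14; σ²_Frontend dev = ((22−10)/6)² = 4.000
te_Database migration = (1 + 4·2 + 3)/6 = 12/6 = 2; σ²_Database migration = ((3−1)/6)² = 0.111
te_Unit tests = (7 + 4·11 + 15)/6 = 66/6 = 11; σ²_Unit tests = ((15−7)/6)² = 1.778
te_Integration tests = (10 + 4·12 + 20)/6 = 78/6 = 13; σ²_Integration tests = ((20−10)/6)² = 2.778
te_Code review = (4 + 4·9 + 26)/6 = 66/6 = 11; σ²_Code review = ((26−4)/6)² = 13.444
te_Security audit = (9 + 4·11 + 19)/6 = 72/6 = 12; σ²_Security audit = ((19−9)/6)² = 2.778
te_Staging deploy = (7 + 4·12 + 29)/6 = 84/6 = 14; σ²_Staging deploy = ((29−7)/6)² = 13.444
te_Load testing = (1 + 4·5 + 9)/6 = 30/6 = 5; σ²_Load testing = ((9−1)/6)² = 1.778

Forward pass:
ES_API spec = 0; EF_API spec = 13
ES_Backend dev = 0; EF_Backend dev = 6
ES_Frontend dev = 0; EF_Frontend dev = 14
ES_Database migration = max(EF_API spec=13, EF_Frontend dev=14) = 14; EF_Database migration = 14+2 = 16
ES_Unit tests = 6; EF_Unit tests = 6+11 = 17
ES_Integration tests = max(EF_API spec=13, EF_Frontend dev=14) = 14; EF_Integration tests = 14+13 = 27
ES_Code review = max(EF_Frontend dev=14, EF_Unit tests=17) = 17; EF_Code review = 17+11 = 28
ES_Security audit = 14; EF_Security audit = 14+12 = 26
ES_Staging deploy = max(EF_API spec=13, EF_Integration tests=27) = 27; EF_Staging deploy = 27+14 = 41
ES_Load testing = max(EF_Database migration=16, EF_Code review=28, EF_Security audit=26, EF_Staging deploy=41) = 41; EF_Load testing = 41+5 = 46
Expected project duration μ = 46 days. Critical path: Frontend dev → Integration tests → Staging deploy → Load testing.

Variances on critical path: σ²_Frontend dev=4.000, σ²_Integration tests=2.778, σ²_Staging deploy=13.444, σ²_Load testing=1.778.
Largest is σ²_Staging deploy = 13.444.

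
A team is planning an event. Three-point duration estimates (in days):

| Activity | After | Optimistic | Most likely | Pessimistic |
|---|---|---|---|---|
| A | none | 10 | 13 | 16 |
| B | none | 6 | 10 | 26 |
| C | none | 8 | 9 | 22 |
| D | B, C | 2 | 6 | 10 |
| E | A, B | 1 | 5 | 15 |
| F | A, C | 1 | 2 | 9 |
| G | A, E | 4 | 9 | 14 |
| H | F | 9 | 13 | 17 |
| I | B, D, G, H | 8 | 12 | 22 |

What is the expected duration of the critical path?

42 days

te_A = (10 + 4·13 + 16)/6 = 78/6 = 13
te_B = (6 + 4·10 + 26)/6 = 72/6 = 12
te_C = (8 + 4·9 + 22)/6 = 66/6 = 11
te_D = (2 + 4·6 + 10)/6 = 36/6 = 6
te_E = (1 + 4·5 + 15)/6 = 36/6 = 6
te_F = (1 + 4·2 + 9)/6 = 18/6 = 3
te_G = (4 + 4·9 + 14)/6 = 54/6 = 9
te_H = (9 + 4·13 + 17)/6 = 78/6 = 13
te_I = (8 + 4·12 + 22)/6 = 78/6 = 13

Forward pass:
ES_A = 0; EF_A = 13
ES_B = 0; EF_B = 12
ES_C = 0; EF_C = 11
ES_D = max(EF_B=12, EF_C=11) = 12; EF_D = 12+6 = 18
ES_E = max(EF_A=13, EF_B=12) = 13; EF_E = 13+6 = 19
ES_F = max(EF_A=13, EF_C=11) = 13; EF_F = 13+3 = 16
ES_G = max(EF_A=13, EF_E=19) = 19; EF_G = 19+9 = 28
ES_H = 16; EF_H = 16+13 = 29
ES_I = max(EF_B=12, EF_D=18, EF_G=28, EF_H=29) = 29; EF_I = 29+13 = 42
Expected project duration μ = 42 days. Critical path: A → F → H → I.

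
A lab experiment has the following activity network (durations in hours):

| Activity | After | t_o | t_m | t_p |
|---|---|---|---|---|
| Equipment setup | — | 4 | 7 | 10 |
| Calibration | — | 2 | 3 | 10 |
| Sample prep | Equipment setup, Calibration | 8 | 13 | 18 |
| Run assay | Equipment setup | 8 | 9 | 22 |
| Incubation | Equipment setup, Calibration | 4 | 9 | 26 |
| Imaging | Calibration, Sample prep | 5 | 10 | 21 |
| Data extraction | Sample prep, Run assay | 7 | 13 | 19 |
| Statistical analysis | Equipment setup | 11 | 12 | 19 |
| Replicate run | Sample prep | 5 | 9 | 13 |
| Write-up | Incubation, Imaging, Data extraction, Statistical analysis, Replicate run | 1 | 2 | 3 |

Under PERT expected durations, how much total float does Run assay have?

2 hours

te_Equipment setup = (4 + 4·7 + 10)/6 = 42/6 = 7
te_Calibration = (2 + 4·3 + 10)/6 = 24/6 = 4
te_Sample prep = (8 + 4·13 + 18)/6 = 78/6 = 13
te_Run assay = (8 + 4·9 + 22)/6 = 66/6 = 11
te_Incubation = (4 + 4·9 + 26)/6 = 66/6 = 11
te_Imaging = (5 + 4·10 + 21)/6 = 66/6 = 11
te_Data extraction = (7 + 4·13 + 19)/6 = 78/6 = 13
te_Statistical analysis = (11 + 4·12 + 19)/6 = 78/6 = 13
te_Replicate run = (5 + 4·9 + 13)/6 = 54/6 = 9
te_Write-up = (1 + 4·2 + 3)/6 = 12/6 = 2

Forward pass:
ES_Equipment setup = 0; EF_Equipment setup = 7
ES_Calibration = 0; EF_Calibration = 4
ES_Sample prep = max(EF_Equipment setup=7, EF_Calibration=4) = 7; EF_Sample prep = 7+13 = 20
ES_Run assay = 7; EF_Run assay = 7+11 = 18
ES_Incubation = max(EF_Equipment setup=7, EF_Calibration=4) = 7; EF_Incubation = 7+11 = 18
ES_Imaging = max(EF_Calibration=4, EF_Sample prep=20) = 20; EF_Imaging = 20+11 = 31
ES_Data extraction = max(EF_Sample prep=20, EF_Run assay=18) = 20; EF_Data extraction = 20+13 = 33
ES_Statistical analysis = 7; EF_Statistical analysis = 7+13 = 20
ES_Replicate run = 20; EF_Replicate run = 20+9 = 29
ES_Write-up = max(EF_Incubation=18, EF_Imaging=31, EF_Data extraction=33, EF_Statistical analysis=20, EF_Replicate run=29) = 33; EF_Write-up = 33+2 = 35
Expected project duration μ = 35 hours. Critical path: Equipment setup → Sample prep → Data extraction → Write-up.

Backward pass:
LF_Write-up = 35; LS_Write-up = 35−2 = 33
LF_Replicate run = LS_Write-up = 33; LS_Replicate run = 33−9 = 24
LF_Statistical analysis = LS_Write-up = 33; LS_Statistical analysis = 33−13 = 20
LF_Data extraction = LS_Write-up = 33; LS_Data extraction = 33−13 = 20
LF_Imaging = LS_Write-up = 33; LS_Imaging = 33−11 = 22
LF_Incubation = LS_Write-up = 33; LS_Incubation = 33−11 = 22
LF_Run assay = LS_Data extraction = 20; LS_Run assay = 20−11 = 9
LF_Sample prep = min(LS_Imaging=22, LS_Data extraction=20, LS_Replicate run=24) = 20; LS_Sample prep = 20−13 = 7
LF_Calibration = min(LS_Sample prep=7, LS_Incubation=22, LS_Imaging=22) = 7; LS_Calibration = 7−4 = 3
LF_Equipment setup = min(LS_Sample prep=7, LS_Run assay=9, LS_Incubation=22, LS_Statistical analysis=20) = 7; LS_Equipment setup = 7−7 = 0
Slack_Run assay = LS_Run assay − ES_Run assay = 9 − 7 = 2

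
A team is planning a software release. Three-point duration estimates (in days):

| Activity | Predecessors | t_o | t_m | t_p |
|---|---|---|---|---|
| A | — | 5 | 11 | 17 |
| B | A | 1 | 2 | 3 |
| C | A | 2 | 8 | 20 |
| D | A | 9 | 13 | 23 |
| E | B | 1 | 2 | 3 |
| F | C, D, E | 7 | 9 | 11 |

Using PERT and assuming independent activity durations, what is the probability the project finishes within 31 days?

te_A = (5 + 4·11 + 17)/6 = 66/6 = 11; σ²_A = ((17−5)/6)² = 4.000
te_B = (1 + 4·2 + 3)/6 = 12/6 = 2; σ²_B = ((3−1)/6)² = 0.111
te_C = (2 + 4·8 + 20)/6 = 54/6 = 9; σ²_C = ((20−2)/6)² = 9.000
te_D = (9 + 4·13 + 23)/6 = 84/6 = 14; σ²_D = ((23−9)/6)² = 5.444
te_E = (1 + 4·2 + 3)/6 = 12/6 = 2; σ²_E = ((3−1)/6)² = 0.111
te_F = (7 + 4·9 + 11)/6 = 54/6 = 9; σ²_F = ((11−7)/6)² = 0.444

Forward pass:
ES_A = 0; EF_A = 11
ES_B = 11; EF_B = 11+2 = 13
ES_C = 11; EF_C = 11+9 = 20
ES_D = 11; EF_D = 11+14 = 25
ES_E = 13; EF_E = 13+2 = 15
ES_F = max(EF_C=20, EF_D=25, EF_E=15) = 25; EF_F = 25+9 = 34
Expected project duration μ = 34 days. Critical path: A → D → F.

Variance along critical path = 4.000 + 5.444 + 0.444 = 9.889; σ = √9.889 = 3.145 days.
Z = (31 − 34) / 3.145 = -0.954
P(T ≤ 31) = Φ(-0.954) ≈ 0.170

0.170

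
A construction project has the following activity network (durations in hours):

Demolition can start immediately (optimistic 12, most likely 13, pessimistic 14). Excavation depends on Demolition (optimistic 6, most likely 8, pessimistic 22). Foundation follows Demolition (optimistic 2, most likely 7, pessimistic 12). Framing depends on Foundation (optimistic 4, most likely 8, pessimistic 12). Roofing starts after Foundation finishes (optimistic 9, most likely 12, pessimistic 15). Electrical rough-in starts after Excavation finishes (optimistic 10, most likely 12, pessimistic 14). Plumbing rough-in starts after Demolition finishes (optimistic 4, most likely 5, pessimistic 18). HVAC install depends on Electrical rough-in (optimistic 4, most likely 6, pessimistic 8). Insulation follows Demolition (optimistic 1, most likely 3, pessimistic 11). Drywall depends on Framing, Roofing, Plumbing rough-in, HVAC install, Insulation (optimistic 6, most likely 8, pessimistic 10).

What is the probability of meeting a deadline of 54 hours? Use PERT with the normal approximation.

0.956

te_Demolition = (12 + 4·13 + 14)/6 = 78/6 = 13; σ²_Demolition = ((14−12)/6)² = 0.111
te_Excavation = (6 + 4·8 + 22)/6 = 60/6 = 10; σ²_Excavation = ((22−6)/6)² = 7.111
te_Foundation = (2 + 4·7 + 12)/6 = 42/6 = 7; σ²_Foundation = ((12−2)/6)² = 2.778
te_Framing = (4 + 4·8 + 12)/6 = 48/6 = 8; σ²_Framing = ((12−4)/6)² = 1.778
te_Roofing = (9 + 4·12 + 15)/6 = 72/6 = 12; σ²_Roofing = ((15−9)/6)² = 1.000
te_Electrical rough-in = (10 + 4·12 + 14)/6 = 72/6 = 12; σ²_Electrical rough-in = ((14−10)/6)² = 0.444
te_Plumbing rough-in = (4 + 4·5 + 18)/6 = 42/6 = 7; σ²_Plumbing rough-in = ((18−4)/6)² = 5.444
te_HVAC install = (4 + 4·6 + 8)/6 = 36/6 = 6; σ²_HVAC install = ((8−4)/6)² = 0.444
te_Insulation = (1 + 4·3 + 11)/6 = 24/6 = 4; σ²_Insulation = ((11−1)/6)² = 2.778
te_Drywall = (6 + 4·8 + 10)/6 = 48/6 = 8; σ²_Drywall = ((10−6)/6)² = 0.444

Forward pass:
ES_Demolition = 0; EF_Demolition = 13
ES_Excavation = 13; EF_Excavation = 13+10 = 23
ES_Foundation = 13; EF_Foundation = 13+7 = 20
ES_Framing = 20; EF_Framing = 20+8 = 28
ES_Roofing = 20; EF_Roofing = 20+12 = 32
ES_Electrical rough-in = 23; EF_Electrical rough-in = 23+12 = 35
ES_Plumbing rough-in = 13; EF_Plumbing rough-in = 13+7 = 20
ES_HVAC install = 35; EF_HVAC install = 35+6 = 41
ES_Insulation = 13; EF_Insulation = 13+4 = 17
ES_Drywall = max(EF_Framing=28, EF_Roofing=32, EF_Plumbing rough-in=20, EF_HVAC install=41, EF_Insulation=17) = 41; EF_Drywall = 41+8 = 49
Expected project duration μ = 49 hours. Critical path: Demolition → Excavation → Electrical rough-in → HVAC install → Drywall.

Variance along critical path = 0.111 + 7.111 + 0.444 + 0.444 + 0.444 = 8.556; σ = √8.556 = 2.925 hours.
Z = (54 − 49) / 2.925 = 1.709
P(T ≤ 54) = Φ(1.709) ≈ 0.956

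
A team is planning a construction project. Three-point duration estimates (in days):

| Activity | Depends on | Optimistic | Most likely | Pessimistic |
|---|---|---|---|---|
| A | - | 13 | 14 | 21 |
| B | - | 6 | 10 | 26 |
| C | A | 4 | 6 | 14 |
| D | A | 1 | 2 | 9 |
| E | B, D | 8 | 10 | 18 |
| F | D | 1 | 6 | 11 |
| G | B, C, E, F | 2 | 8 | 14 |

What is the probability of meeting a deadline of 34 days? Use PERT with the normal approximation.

0.175

te_A = (13 + 4·14 + 21)/6 = 90/6 = 15; σ²_A = ((21−13)/6)² = 1.778
te_B = (6 + 4·10 + 26)/6 = 72/6 = 12; σ²_B = ((26−6)/6)² = 11.111
te_C = (4 + 4·6 + 14)/6 = 42/6 = 7; σ²_C = ((14−4)/6)² = 2.778
te_D = (1 + 4·2 + 9)/6 = 18/6 = 3; σ²_D = ((9−1)/6)² = 1.778
te_E = (8 + 4·10 + 18)/6 = 66/6 = 11; σ²_E = ((18−8)/6)² = 2.778
te_F = (1 + 4·6 + 11)/6 = 36/6 = 6; σ²_F = ((11−1)/6)² = 2.778
te_G = (2 + 4·8 + 14)/6 = 48/6 = 8; σ²_G = ((14−2)/6)² = 4.000

Forward pass:
ES_A = 0; EF_A = 15
ES_B = 0; EF_B = 12
ES_C = 15; EF_C = 15+7 = 22
ES_D = 15; EF_D = 15+3 = 18
ES_E = max(EF_B=12, EF_D=18) = 18; EF_E = 18+11 = 29
ES_F = 18; EF_F = 18+6 = 24
ES_G = max(EF_B=12, EF_C=22, EF_E=29, EF_F=24) = 29; EF_G = 29+8 = 37
Expected project duration μ = 37 days. Critical path: A → D → E → G.

Variance along critical path = 1.778 + 1.778 + 2.778 + 4.000 = 10.333; σ = √10.333 = 3.215 days.
Z = (34 − 37) / 3.215 = -0.933
P(T ≤ 34) = Φ(-0.933) ≈ 0.175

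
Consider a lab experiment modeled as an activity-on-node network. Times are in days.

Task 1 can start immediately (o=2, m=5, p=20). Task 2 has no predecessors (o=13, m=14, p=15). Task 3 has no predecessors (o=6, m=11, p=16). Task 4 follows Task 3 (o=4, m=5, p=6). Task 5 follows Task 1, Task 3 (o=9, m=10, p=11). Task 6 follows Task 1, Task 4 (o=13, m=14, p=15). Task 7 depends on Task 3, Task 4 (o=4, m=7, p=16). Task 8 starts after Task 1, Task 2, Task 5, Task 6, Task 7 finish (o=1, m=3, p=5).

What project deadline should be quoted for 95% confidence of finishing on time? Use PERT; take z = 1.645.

te_Task 1 = (2 + 4·5 + 20)/6 = 42/6 = 7; σ²_Task 1 = ((20−2)/6)² = 9.000
te_Task 2 = (13 + 4·14 + 15)/6 = 84/6 = 14; σ²_Task 2 = ((15−13)/6)² = 0.111
te_Task 3 = (6 + 4·11 + 16)/6 = 66/6 = 11; σ²_Task 3 = ((16−6)/6)² = 2.778
te_Task 4 = (4 + 4·5 + 6)/6 = 30/6 = 5; σ²_Task 4 = ((6−4)/6)² = 0.111
te_Task 5 = (9 + 4·10 + 11)/6 = 60/6 = 10; σ²_Task 5 = ((11−9)/6)² = 0.111
te_Task 6 = (13 + 4·14 + 15)/6 = 84/6 = 14; σ²_Task 6 = ((15−13)/6)² = 0.111
te_Task 7 = (4 + 4·7 + 16)/6 = 48/6 = 8; σ²_Task 7 = ((16−4)/6)² = 4.000
te_Task 8 = (1 + 4·3 + 5)/6 = 18/6 = 3; σ²_Task 8 = ((5−1)/6)² = 0.444

Forward pass:
ES_Task 1 = 0; EF_Task 1 = 7
ES_Task 2 = 0; EF_Task 2 = 14
ES_Task 3 = 0; EF_Task 3 = 11
ES_Task 4 = 11; EF_Task 4 = 11+5 = 16
ES_Task 5 = max(EF_Task 1=7, EF_Task 3=11) = 11; EF_Task 5 = 11+10 = 21
ES_Task 6 = max(EF_Task 1=7, EF_Task 4=16) = 16; EF_Task 6 = 16+14 = 30
ES_Task 7 = max(EF_Task 3=11, EF_Task 4=16) = 16; EF_Task 7 = 16+8 = 24
ES_Task 8 = max(EF_Task 1=7, EF_Task 2=14, EF_Task 5=21, EF_Task 6=30, EF_Task 7=24) = 30; EF_Task 8 = 30+3 = 33
Expected project duration μ = 33 days. Critical path: Task 3 → Task 4 → Task 6 → Task 8.

Variance along critical path = 2.778 + 0.111 + 0.111 + 0.444 = 3.444; σ = 1.856 days.
D = μ + z·σ = 33 + 1.645·1.856 = 36.1 days

36.1 days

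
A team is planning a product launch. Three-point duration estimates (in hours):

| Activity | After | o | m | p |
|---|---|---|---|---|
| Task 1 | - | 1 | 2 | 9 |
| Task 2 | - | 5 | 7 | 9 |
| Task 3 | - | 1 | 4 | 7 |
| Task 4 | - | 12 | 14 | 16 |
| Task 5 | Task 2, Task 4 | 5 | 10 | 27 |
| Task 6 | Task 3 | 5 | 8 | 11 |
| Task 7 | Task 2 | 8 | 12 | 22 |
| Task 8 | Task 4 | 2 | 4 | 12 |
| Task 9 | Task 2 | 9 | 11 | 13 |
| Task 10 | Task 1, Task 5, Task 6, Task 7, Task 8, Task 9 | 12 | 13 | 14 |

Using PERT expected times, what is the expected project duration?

39 hours

te_Task 1 = (1 + 4·2 + 9)/6 = 18/6 = 3
te_Task 2 = (5 + 4·7 + 9)/6 = 42/6 = 7
te_Task 3 = (1 + 4·4 + 7)/6 = 24/6 = 4
te_Task 4 = (12 + 4·14 + 16)/6 = 84/6 = 14
te_Task 5 = (5 + 4·10 + 27)/6 = 72/6 = 12
te_Task 6 = (5 + 4·8 + 11)/6 = 48/6 = 8
te_Task 7 = (8 + 4·12 + 22)/6 = 78/6 = 13
te_Task 8 = (2 + 4·4 + 12)/6 = 30/6 = 5
te_Task 9 = (9 + 4·11 + 13)/6 = 66/6 = 11
te_Task 10 = (12 + 4·13 + 14)/6 = 78/6 = 13

Forward pass:
ES_Task 1 = 0; EF_Task 1 = 3
ES_Task 2 = 0; EF_Task 2 = 7
ES_Task 3 = 0; EF_Task 3 = 4
ES_Task 4 = 0; EF_Task 4 = 14
ES_Task 5 = max(EF_Task 2=7, EF_Task 4=14) = 14; EF_Task 5 = 14+12 = 26
ES_Task 6 = 4; EF_Task 6 = 4+8 = 12
ES_Task 7 = 7; EF_Task 7 = 7+13 = 20
ES_Task 8 = 14; EF_Task 8 = 14+5 = 19
ES_Task 9 = 7; EF_Task 9 = 7+11 = 18
ES_Task 10 = max(EF_Task 1=3, EF_Task 5=26, EF_Task 6=12, EF_Task 7=20, EF_Task 8=19, EF_Task 9=18) = 26; EF_Task 10 = 26+13 = 39
Expected project duration μ = 39 hours. Critical path: Task 4 → Task 5 → Task 10.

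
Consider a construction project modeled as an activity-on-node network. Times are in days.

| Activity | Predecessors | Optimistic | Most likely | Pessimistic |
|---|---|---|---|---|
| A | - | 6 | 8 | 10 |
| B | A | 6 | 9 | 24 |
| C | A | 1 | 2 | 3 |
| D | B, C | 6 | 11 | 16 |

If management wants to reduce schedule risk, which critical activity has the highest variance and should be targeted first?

te_A = (6 + 4·8 + 10)/6 = 48/6 = 8; σ²_A = ((10−6)/6)² = 0.444
te_B = (6 + 4·9 + 24)/6 = 66/6 = 11; σ²_B = ((24−6)/6)² = 9.000
te_C = (1 + 4·2 + 3)/6 = 12/6 = 2; σ²_C = ((3−1)/6)² = 0.111
te_D = (6 + 4·11 + 16)/6 = 66/6 = 11; σ²_D = ((16−6)/6)² = 2.778

Forward pass:
ES_A = 0; EF_A = 8
ES_B = 8; EF_B = 8+11 = 19
ES_C = 8; EF_C = 8+2 = 10
ES_D = max(EF_B=19, EF_C=10) = 19; EF_D = 19+11 = 30
Expected project duration μ = 30 days. Critical path: A → B → D.

Variances on critical path: σ²_A=0.444, σ²_B=9.000, σ²_D=2.778.
Largest is σ²_B = 9.000.

B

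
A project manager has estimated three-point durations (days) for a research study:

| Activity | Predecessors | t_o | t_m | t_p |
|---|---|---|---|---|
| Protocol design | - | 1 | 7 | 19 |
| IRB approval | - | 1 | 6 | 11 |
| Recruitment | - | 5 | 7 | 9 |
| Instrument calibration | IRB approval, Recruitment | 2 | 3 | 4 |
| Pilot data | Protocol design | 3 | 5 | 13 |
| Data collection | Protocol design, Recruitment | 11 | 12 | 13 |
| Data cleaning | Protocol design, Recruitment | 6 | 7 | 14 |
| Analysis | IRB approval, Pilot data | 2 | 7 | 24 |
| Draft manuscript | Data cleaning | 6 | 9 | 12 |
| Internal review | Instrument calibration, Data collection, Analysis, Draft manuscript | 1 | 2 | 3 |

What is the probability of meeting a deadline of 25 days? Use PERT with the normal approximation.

te_Protocol design = (1 + 4·7 + 19)/6 = 48/6 = 8; σ²_Protocol design = ((19−1)/6)² = 9.000
te_IRB approval = (1 + 4·6 + 11)/6 = 36/6 = 6; σ²_IRB approval = ((11−1)/6)² = 2.778
te_Recruitment = (5 + 4·7 + 9)/6 = 42/6 = 7; σ²_Recruitment = ((9−5)/6)² = 0.444
te_Instrument calibration = (2 + 4·3 + 4)/6 = 18/6 = 3; σ²_Instrument calibration = ((4−2)/6)² = 0.111
te_Pilot data = (3 + 4·5 + 13)/6 = 36/6 = 6; σ²_Pilot data = ((13−3)/6)² = 2.778
te_Data collection = (11 + 4·12 + 13)/6 = 72/6 = 12; σ²_Data collection = ((13−11)/6)² = 0.111
te_Data cleaning = (6 + 4·7 + 14)/6 = 48/6 = 8; σ²_Data cleaning = ((14−6)/6)² = 1.778
te_Analysis = (2 + 4·7 + 24)/6 = 54/6 = 9; σ²_Analysis = ((24−2)/6)² = 13.444
te_Draft manuscript = (6 + 4·9 + 12)/6 = 54/6 = 9; σ²_Draft manuscript = ((12−6)/6)² = 1.000
te_Internal review = (1 + 4·2 + 3)/6 = 12/6 = 2; σ²_Internal review = ((3−1)/6)² = 0.111

Forward pass:
ES_Protocol design = 0; EF_Protocol design = 8
ES_IRB approval = 0; EF_IRB approval = 6
ES_Recruitment = 0; EF_Recruitment = 7
ES_Instrument calibration = max(EF_IRB approval=6, EF_Recruitment=7) = 7; EF_Instrument calibration = 7+3 = 10
ES_Pilot data = 8; EF_Pilot data = 8+6 = 14
ES_Data collection = max(EF_Protocol design=8, EF_Recruitment=7) = 8; EF_Data collection = 8+12 = 20
ES_Data cleaning = max(EF_Protocol design=8, EF_Recruitment=7) = 8; EF_Data cleaning = 8+8 = 16
ES_Analysis = max(EF_IRB approval=6, EF_Pilot data=14) = 14; EF_Analysis = 14+9 = 23
ES_Draft manuscript = 16; EF_Draft manuscript = 16+9 = 25
ES_Internal review = max(EF_Instrument calibration=10, EF_Data collection=20, EF_Analysis=23, EF_Draft manuscript=25) = 25; EF_Internal review = 25+2 = 27
Expected project duration μ = 27 days. Critical path: Protocol design → Data cleaning → Draft manuscript → Internal review.

Variance along critical path = 9.000 + 1.778 + 1.000 + 0.111 = 11.889; σ = √11.889 = 3.448 days.
Z = (25 − 27) / 3.448 = -0.580
P(T ≤ 25) = Φ(-0.580) ≈ 0.281

0.281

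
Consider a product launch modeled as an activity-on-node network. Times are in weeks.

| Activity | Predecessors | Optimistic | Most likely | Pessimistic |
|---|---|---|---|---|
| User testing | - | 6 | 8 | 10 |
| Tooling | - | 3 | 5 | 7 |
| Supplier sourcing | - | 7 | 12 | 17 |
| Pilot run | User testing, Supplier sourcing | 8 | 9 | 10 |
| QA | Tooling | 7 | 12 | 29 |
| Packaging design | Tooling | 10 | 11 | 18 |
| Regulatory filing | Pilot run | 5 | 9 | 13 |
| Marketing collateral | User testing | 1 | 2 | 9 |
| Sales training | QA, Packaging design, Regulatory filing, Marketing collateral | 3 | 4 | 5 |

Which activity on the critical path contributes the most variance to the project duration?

te_User testing = (6 + 4·8 + 10)/6 = 48/6 = 8; σ²_User testing = ((10−6)/6)² = 0.444
te_Tooling = (3 + 4·5 + 7)/6 = 30/6 = 5; σ²_Tooling = ((7−3)/6)² = 0.444
te_Supplier sourcing = (7 + 4·12 + 17)/6 = 72/6 = 12; σ²_Supplier sourcing = ((17−7)/6)² = 2.778
te_Pilot run = (8 + 4·9 + 10)/6 = 54/6 = 9; σ²_Pilot run = ((10−8)/6)² = 0.111
te_QA = (7 + 4·12 + 29)/6 = 84/6 = 14; σ²_QA = ((29−7)/6)² = 13.444
te_Packaging design = (10 + 4·11 + 18)/6 = 72/6 = 12; σ²_Packaging design = ((18−10)/6)² = 1.778
te_Regulatory filing = (5 + 4·9 + 13)/6 = 54/6 = 9; σ²_Regulatory filing = ((13−5)/6)² = 1.778
te_Marketing collateral = (1 + 4·2 + 9)/6 = 18/6 = 3; σ²_Marketing collateral = ((9−1)/6)² = 1.778
te_Sales training = (3 + 4·4 + 5)/6 = 24/6 = 4; σ²_Sales training = ((5−3)/6)² = 0.111

Forward pass:
ES_User testing = 0; EF_User testing = 8
ES_Tooling = 0; EF_Tooling = 5
ES_Supplier sourcing = 0; EF_Supplier sourcing = 12
ES_Pilot run = max(EF_User testing=8, EF_Supplier sourcing=12) = 12; EF_Pilot run = 12+9 = 21
ES_QA = 5; EF_QA = 5+14 = 19
ES_Packaging design = 5; EF_Packaging design = 5+12 = 17
ES_Regulatory filing = 21; EF_Regulatory filing = 21+9 = 30
ES_Marketing collateral = 8; EF_Marketing collateral = 8+3 = 11
ES_Sales training = max(EF_QA=19, EF_Packaging design=17, EF_Regulatory filing=30, EF_Marketing collateral=11) = 30; EF_Sales training = 30+4 = 34
Expected project duration μ = 34 weeks. Critical path: Supplier sourcing → Pilot run → Regulatory filing → Sales training.

Variances on critical path: σ²_Supplier sourcing=2.778, σ²_Pilot run=0.111, σ²_Regulatory filing=1.778, σ²_Sales training=0.111.
Largest is σ²_Supplier sourcing = 2.778.

Supplier sourcing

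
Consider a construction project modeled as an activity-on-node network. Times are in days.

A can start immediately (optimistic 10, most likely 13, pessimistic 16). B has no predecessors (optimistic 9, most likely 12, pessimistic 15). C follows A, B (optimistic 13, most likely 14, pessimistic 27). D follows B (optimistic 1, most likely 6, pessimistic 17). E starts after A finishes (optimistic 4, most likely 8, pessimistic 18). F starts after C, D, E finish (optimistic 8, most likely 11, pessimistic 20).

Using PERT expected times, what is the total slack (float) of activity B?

1 days

te_A = (10 + 4·13 + 16)/6 = 78/6 = 13
te_B = (9 + 4·12 + 15)/6 = 72/6 = 12
te_C = (13 + 4·14 + 27)/6 = 96/6 = 16
te_D = (1 + 4·6 + 17)/6 = 42/6 = 7
te_E = (4 + 4·8 + 18)/6 = 54/6 = 9
te_F = (8 + 4·11 + 20)/6 = 72/6 = 12

Forward pass:
ES_A = 0; EF_A = 13
ES_B = 0; EF_B = 12
ES_C = max(EF_A=13, EF_B=12) = 13; EF_C = 13+16 = 29
ES_D = 12; EF_D = 12+7 = 19
ES_E = 13; EF_E = 13+9 = 22
ES_F = max(EF_C=29, EF_D=19, EF_E=22) = 29; EF_F = 29+12 = 41
Expected project duration μ = 41 days. Critical path: A → C → F.

Backward pass:
LF_F = 41; LS_F = 41−12 = 29
LF_E = LS_F = 29; LS_E = 29−9 = 20
LF_D = LS_F = 29; LS_D = 29−7 = 22
LF_C = LS_F = 29; LS_C = 29−16 = 13
LF_B = min(LS_C=13, LS_D=22) = 13; LS_B = 13−12 = 1
LF_A = min(LS_C=13, LS_E=20) = 13; LS_A = 13−13 = 0
Slack_B = LS_B − ES_B = 1 − 0 = 1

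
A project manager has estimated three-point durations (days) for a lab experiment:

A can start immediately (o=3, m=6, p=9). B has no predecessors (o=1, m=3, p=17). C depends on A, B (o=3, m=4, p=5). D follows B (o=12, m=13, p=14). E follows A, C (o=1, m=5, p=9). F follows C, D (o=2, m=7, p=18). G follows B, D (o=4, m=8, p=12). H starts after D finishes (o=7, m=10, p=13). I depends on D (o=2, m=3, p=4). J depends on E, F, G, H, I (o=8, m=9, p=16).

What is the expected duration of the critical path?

te_A = (3 + 4·6 + 9)/6 = 36/6 = 6
te_B = (1 + 4·3 + 17)/6 = 30/6 = 5
te_C = (3 + 4·4 + 5)/6 = 24/6 = 4
te_D = (12 + 4·13 + 14)/6 = 78/6 = 13
te_E = (1 + 4·5 + 9)/6 = 30/6 = 5
te_F = (2 + 4·7 + 18)/6 = 48/6 = 8
te_G = (4 + 4·8 + 12)/6 = 48/6 = 8
te_H = (7 + 4·10 + 13)/6 = 60/6 = 10
te_I = (2 + 4·3 + 4)/6 = 18/6 = 3
te_J = (8 + 4·9 + 16)/6 = 60/6 = 10

Forward pass:
ES_A = 0; EF_A = 6
ES_B = 0; EF_B = 5
ES_C = max(EF_A=6, EF_B=5) = 6; EF_C = 6+4 = 10
ES_D = 5; EF_D = 5+13 = 18
ES_E = max(EF_A=6, EF_C=10) = 10; EF_E = 10+5 = 15
ES_F = max(EF_C=10, EF_D=18) = 18; EF_F = 18+8 = 26
ES_G = max(EF_B=5, EF_D=18) = 18; EF_G = 18+8 = 26
ES_H = 18; EF_H = 18+10 = 28
ES_I = 18; EF_I = 18+3 = 21
ES_J = max(EF_E=15, EF_F=26, EF_G=26, EF_H=28, EF_I=21) = 28; EF_J = 28+10 = 38
Expected project duration μ = 38 days. Critical path: B → D → H → J.

38 days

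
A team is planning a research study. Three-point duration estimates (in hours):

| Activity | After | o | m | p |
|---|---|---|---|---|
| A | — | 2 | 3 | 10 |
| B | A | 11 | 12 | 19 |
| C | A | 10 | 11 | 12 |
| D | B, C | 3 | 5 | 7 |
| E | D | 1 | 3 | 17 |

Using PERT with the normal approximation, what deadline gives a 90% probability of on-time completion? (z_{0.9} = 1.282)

31.3 hours

te_A = (2 + 4·3 + 10)/6 = 24/6 = 4; σ²_A = ((10−2)/6)² = 1.778
te_B = (11 + 4·12 + 19)/6 = 78/6 = 13; σ²_B = ((19−11)/6)² = 1.778
te_C = (10 + 4·11 + 12)/6 = 66/6 = 11; σ²_C = ((12−10)/6)² = 0.111
te_D = (3 + 4·5 + 7)/6 = 30/6 = 5; σ²_D = ((7−3)/6)² = 0.444
te_E = (1 + 4·3 + 17)/6 = 30/6 = 5; σ²_E = ((17−1)/6)² = 7.111

Forward pass:
ES_A = 0; EF_A = 4
ES_B = 4; EF_B = 4+13 = 17
ES_C = 4; EF_C = 4+11 = 15
ES_D = max(EF_B=17, EF_C=15) = 17; EF_D = 17+5 = 22
ES_E = 22; EF_E = 22+5 = 27
Expected project duration μ = 27 hours. Critical path: A → B → D → E.

Variance along critical path = 1.778 + 1.778 + 0.444 + 7.111 = 11.111; σ = 3.333 hours.
D = μ + z·σ = 27 + 1.282·3.333 = 31.3 hours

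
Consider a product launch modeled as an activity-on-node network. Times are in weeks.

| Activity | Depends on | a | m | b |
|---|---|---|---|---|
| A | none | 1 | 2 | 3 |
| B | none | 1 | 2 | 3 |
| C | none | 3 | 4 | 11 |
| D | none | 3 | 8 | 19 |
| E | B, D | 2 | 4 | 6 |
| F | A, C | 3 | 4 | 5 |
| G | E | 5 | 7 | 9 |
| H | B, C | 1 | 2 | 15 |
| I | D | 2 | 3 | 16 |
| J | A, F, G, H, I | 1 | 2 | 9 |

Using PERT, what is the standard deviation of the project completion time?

te_A = (1 + 4·2 + 3)/6 = 12/6 = 2; σ²_A = ((3−1)/6)² = 0.111
te_B = (1 + 4·2 + 3)/6 = 12/6 = 2; σ²_B = ((3−1)/6)² = 0.111
te_C = (3 + 4·4 + 11)/6 = 30/6 = 5; σ²_C = ((11−3)/6)² = 1.778
te_D = (3 + 4·8 + 19)/6 = 54/6 = 9; σ²_D = ((19−3)/6)² = 7.111
te_E = (2 + 4·4 + 6)/6 = 24/6 = 4; σ²_E = ((6−2)/6)² = 0.444
te_F = (3 + 4·4 + 5)/6 = 24/6 = 4; σ²_F = ((5−3)/6)² = 0.111
te_G = (5 + 4·7 + 9)/6 = 42/6 = 7; σ²_G = ((9−5)/6)² = 0.444
te_H = (1 + 4·2 + 15)/6 = 24/6 = 4; σ²_H = ((15−1)/6)² = 5.444
te_I = (2 + 4·3 + 16)/6 = 30/6 = 5; σ²_I = ((16−2)/6)² = 5.444
te_J = (1 + 4·2 + 9)/6 = 18/6 = 3; σ²_J = ((9−1)/6)² = 1.778

Forward pass:
ES_A = 0; EF_A = 2
ES_B = 0; EF_B = 2
ES_C = 0; EF_C = 5
ES_D = 0; EF_D = 9
ES_E = max(EF_B=2, EF_D=9) = 9; EF_E = 9+4 = 13
ES_F = max(EF_A=2, EF_C=5) = 5; EF_F = 5+4 = 9
ES_G = 13; EF_G = 13+7 = 20
ES_H = max(EF_B=2, EF_C=5) = 5; EF_H = 5+4 = 9
ES_I = 9; EF_I = 9+5 = 14
ES_J = max(EF_A=2, EF_F=9, EF_G=20, EF_H=9, EF_I=14) = 20; EF_J = 20+3 = 23
Expected project duration μ = 23 weeks. Critical path: D → E → G → J.

Variance along critical path = 7.111 + 0.444 + 0.444 + 1.778 = 9.778
σ = √9.778 = 3.127 weeks

3.13 weeks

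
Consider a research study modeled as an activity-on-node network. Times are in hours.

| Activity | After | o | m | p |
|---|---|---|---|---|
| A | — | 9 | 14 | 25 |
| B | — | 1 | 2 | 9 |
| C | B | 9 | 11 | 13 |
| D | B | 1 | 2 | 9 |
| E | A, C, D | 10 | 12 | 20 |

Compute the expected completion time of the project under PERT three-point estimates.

te_A = (9 + 4·14 + 25)/6 = 90/6 = 15
te_B = (1 + 4·2 + 9)/6 = 18/6 = 3
te_C = (9 + 4·11 + 13)/6 = 66/6 = 11
te_D = (1 + 4·2 + 9)/6 = 18/6 = 3
te_E = (10 + 4·12 + 20)/6 = 78/6 = 13

Forward pass:
ES_A = 0; EF_A = 15
ES_B = 0; EF_B = 3
ES_C = 3; EF_C = 3+11 = 14
ES_D = 3; EF_D = 3+3 = 6
ES_E = max(EF_A=15, EF_C=14, EF_D=6) = 15; EF_E = 15+13 = 28
Expected project duration μ = 28 hours. Critical path: A → E.

28 hours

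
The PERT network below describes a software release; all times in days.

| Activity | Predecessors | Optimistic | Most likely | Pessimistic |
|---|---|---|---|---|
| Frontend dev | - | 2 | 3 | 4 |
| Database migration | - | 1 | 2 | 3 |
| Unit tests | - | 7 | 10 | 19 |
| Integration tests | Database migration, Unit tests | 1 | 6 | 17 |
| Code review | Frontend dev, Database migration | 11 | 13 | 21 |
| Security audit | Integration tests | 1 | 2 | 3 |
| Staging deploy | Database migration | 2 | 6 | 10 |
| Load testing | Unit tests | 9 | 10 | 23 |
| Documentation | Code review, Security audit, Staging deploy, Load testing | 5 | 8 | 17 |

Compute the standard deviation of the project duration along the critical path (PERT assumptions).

3.67 days

te_Frontend dev = (2 + 4·3 + 4)/6 = 18/6 = 3; σ²_Frontend dev = ((4−2)/6)² = 0.111
te_Database migration = (1 + 4·2 + 3)/6 = 12/6 = 2; σ²_Database migration = ((3−1)/6)² = 0.111
te_Unit tests = (7 + 4·10 + 19)/6 = 66/6 = 11; σ²_Unit tests = ((19−7)/6)² = 4.000
te_Integration tests = (1 + 4·6 + 17)/6 = 42/6 = 7; σ²_Integration tests = ((17−1)/6)² = 7.111
te_Code review = (11 + 4·13 + 21)/6 = 84/6 = 14; σ²_Code review = ((21−11)/6)² = 2.778
te_Security audit = (1 + 4·2 + 3)/6 = 12/6 = 2; σ²_Security audit = ((3−1)/6)² = 0.111
te_Staging deploy = (2 + 4·6 + 10)/6 = 36/6 = 6; σ²_Staging deploy = ((10−2)/6)² = 1.778
te_Load testing = (9 + 4·10 + 23)/6 = 72/6 = 12; σ²_Load testing = ((23−9)/6)² = 5.444
te_Documentation = (5 + 4·8 + 17)/6 = 54/6 = 9; σ²_Documentation = ((17−5)/6)² = 4.000

Forward pass:
ES_Frontend dev = 0; EF_Frontend dev = 3
ES_Database migration = 0; EF_Database migration = 2
ES_Unit tests = 0; EF_Unit tests = 11
ES_Integration tests = max(EF_Database migration=2, EF_Unit tests=11) = 11; EF_Integration tests = 11+7 = 18
ES_Code review = max(EF_Frontend dev=3, EF_Database migration=2) = 3; EF_Code review = 3+14 = 17
ES_Security audit = 18; EF_Security audit = 18+2 = 20
ES_Staging deploy = 2; EF_Staging deploy = 2+6 = 8
ES_Load testing = 11; EF_Load testing = 11+12 = 23
ES_Documentation = max(EF_Code review=17, EF_Security audit=20, EF_Staging deploy=8, EF_Load testing=23) = 23; EF_Documentation = 23+9 = 32
Expected project duration μ = 32 days. Critical path: Unit tests → Load testing → Documentation.

Variance along critical path = 4.000 + 5.444 + 4.000 = 13.444
σ = √13.444 = 3.667 days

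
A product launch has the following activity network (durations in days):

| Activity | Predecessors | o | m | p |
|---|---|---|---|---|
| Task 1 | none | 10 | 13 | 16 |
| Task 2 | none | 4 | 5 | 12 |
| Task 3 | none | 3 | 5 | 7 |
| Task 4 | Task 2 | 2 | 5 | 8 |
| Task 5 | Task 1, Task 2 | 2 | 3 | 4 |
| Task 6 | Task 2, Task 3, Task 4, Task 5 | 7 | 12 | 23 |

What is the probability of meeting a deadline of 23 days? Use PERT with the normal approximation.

te_Task 1 = (10 + 4·13 + 16)/6 = 78/6 = 13; σ²_Task 1 = ((16−10)/6)² = 1.000
te_Task 2 = (4 + 4·5 + 12)/6 = 36/6 = 6; σ²_Task 2 = ((12−4)/6)² = 1.778
te_Task 3 = (3 + 4·5 + 7)/6 = 30/6 = 5; σ²_Task 3 = ((7−3)/6)² = 0.444
te_Task 4 = (2 + 4·5 + 8)/6 = 30/6 = 5; σ²_Task 4 = ((8−2)/6)² = 1.000
te_Task 5 = (2 + 4·3 + 4)/6 = 18/6 = 3; σ²_Task 5 = ((4−2)/6)² = 0.111
te_Task 6 = (7 + 4·12 + 23)/6 = 78/6 = 13; σ²_Task 6 = ((23−7)/6)² = 7.111

Forward pass:
ES_Task 1 = 0; EF_Task 1 = 13
ES_Task 2 = 0; EF_Task 2 = 6
ES_Task 3 = 0; EF_Task 3 = 5
ES_Task 4 = 6; EF_Task 4 = 6+5 = 11
ES_Task 5 = max(EF_Task 1=13, EF_Task 2=6) = 13; EF_Task 5 = 13+3 = 16
ES_Task 6 = max(EF_Task 2=6, EF_Task 3=5, EF_Task 4=11, EF_Task 5=16) = 16; EF_Task 6 = 16+13 = 29
Expected project duration μ = 29 days. Critical path: Task 1 → Task 5 → Task 6.

Variance along critical path = 1.000 + 0.111 + 7.111 = 8.222; σ = √8.222 = 2.867 days.
Z = (23 − 29) / 2.867 = -2.092
P(T ≤ 23) = Φ(-2.092) ≈ 0.018

0.018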